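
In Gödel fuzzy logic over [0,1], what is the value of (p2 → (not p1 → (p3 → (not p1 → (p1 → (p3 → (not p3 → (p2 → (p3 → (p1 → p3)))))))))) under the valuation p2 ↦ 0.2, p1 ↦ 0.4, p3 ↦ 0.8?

not p1: Gödel ¬ of 0.4 = 0 (operand ≠ 0)
not p1: Gödel ¬ of 0.4 = 0 (operand ≠ 0)
not p3: Gödel ¬ of 0.8 = 0 (operand ≠ 0)
(p1 → p3): 0.4 ≤ 0.8, so result = 1
(p3 → (p1 → p3)): 0.8 ≤ 1, so result = 1
(p2 → (p3 → (p1 → p3))): 0.2 ≤ 1, so result = 1
(not p3 → (p2 → (p3 → (p1 → p3)))): 0 ≤ 1, so result = 1
(p3 → (not p3 → (p2 → (p3 → (p1 → p3))))): 0.8 ≤ 1, so result = 1
(p1 → (p3 → (not p3 → (p2 → (p3 → (p1 → p3)))))): 0.4 ≤ 1, so result = 1
(not p1 → (p1 → (p3 → (not p3 → (p2 → (p3 → (p1 → p3))))))): 0 ≤ 1, so result = 1
(p3 → (not p1 → (p1 → (p3 → (not p3 → (p2 → (p3 → (p1 → p3)))))))): 0.8 ≤ 1, so result = 1
(not p1 → (p3 → (not p1 → (p1 → (p3 → (not p3 → (p2 → (p3 → (p1 → p3))))))))): 0 ≤ 1, so result = 1
(p2 → (not p1 → (p3 → (not p1 → (p1 → (p3 → (not p3 → (p2 → (p3 → (p1 → p3)))))))))): 0.2 ≤ 1, so result = 1

1.00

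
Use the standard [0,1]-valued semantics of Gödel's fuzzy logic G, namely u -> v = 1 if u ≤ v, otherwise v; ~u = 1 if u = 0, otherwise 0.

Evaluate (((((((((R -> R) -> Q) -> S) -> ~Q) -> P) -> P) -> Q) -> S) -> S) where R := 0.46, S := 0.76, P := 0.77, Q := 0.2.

(R -> R): 0.46 ≤ 0.46, so result = 1
((R -> R) -> Q): 1 > 0.2, so result = 0.2
(((R -> R) -> Q) -> S): 0.2 ≤ 0.76, so result = 1
~Q: Gödel ¬ of 0.2 = 0 (operand ≠ 0)
((((R -> R) -> Q) -> S) -> ~Q): 1 > 0, so result = 0
(((((R -> R) -> Q) -> S) -> ~Q) -> P): 0 ≤ 0.77, so result = 1
((((((R -> R) -> Q) -> S) -> ~Q) -> P) -> P): 1 > 0.77, so result = 0.77
(((((((R -> R) -> Q) -> S) -> ~Q) -> P) -> P) -> Q): 0.77 > 0.2, so result = 0.2
((((((((R -> R) -> Q) -> S) -> ~Q) -> P) -> P) -> Q) -> S): 0.2 ≤ 0.76, so result = 1
(((((((((R -> R) -> Q) -> S) -> ~Q) -> P) -> P) -> Q) -> S) -> S): 1 > 0.76, so result = 0.76

0.76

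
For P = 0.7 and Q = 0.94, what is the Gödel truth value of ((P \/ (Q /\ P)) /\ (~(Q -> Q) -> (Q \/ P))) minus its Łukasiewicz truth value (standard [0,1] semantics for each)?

0.00

Gödel evaluation:
  (Q /\ P) = min(0.94, 0.7) = 0.7
  (P \/ (Q /\ P)) = max(0.7, 0.7) = 0.7
  (Q -> Q): 0.94 ≤ 0.94, so result = 1
  ~(Q -> Q): Gödel ¬ of 1 = 0 (operand ≠ 0)
  (Q \/ P) = max(0.94, 0.7) = 0.94
  (~(Q -> Q) -> (Q \/ P)): 0 ≤ 0.94, so result = 1
  ((P \/ (Q /\ P)) /\ (~(Q -> Q) -> (Q \/ P))) = min(0.7, 1) = 0.7
  Gödel value = 0.7
Łukasiewicz evaluation:
  (Q /\ P) = min(0.94, 0.7) = 0.7
  (P \/ (Q /\ P)) = max(0.7, 0.7) = 0.7
  (Q -> Q): min(1, 1 − 0.94 + 0.94) = 1
  ~(Q -> Q): Łukasiewicz ¬ gives 1 − 1 = 0
  (Q \/ P) = max(0.94, 0.7) = 0.94
  (~(Q -> Q) -> (Q \/ P)): min(1, 1 − 0 + 0.94) = 1
  ((P \/ (Q /\ P)) /\ (~(Q -> Q) -> (Q \/ P))) = min(0.7, 1) = 0.7
  Łukasiewicz value = 0.7
Difference: 0.7 − 0.7 = 0.00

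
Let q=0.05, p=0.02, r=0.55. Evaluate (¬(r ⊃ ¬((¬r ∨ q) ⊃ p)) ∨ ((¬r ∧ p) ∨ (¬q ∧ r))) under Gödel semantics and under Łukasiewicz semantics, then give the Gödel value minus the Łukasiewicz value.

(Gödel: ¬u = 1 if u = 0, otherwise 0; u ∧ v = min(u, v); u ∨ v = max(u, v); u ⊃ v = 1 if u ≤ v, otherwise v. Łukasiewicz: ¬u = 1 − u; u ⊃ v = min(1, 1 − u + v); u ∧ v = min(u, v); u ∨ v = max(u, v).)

0.45

Gödel evaluation:
  ¬r: Gödel ¬ of 0.55 = 0 (operand ≠ 0)
  (¬r ∨ q) = max(0, 0.05) = 0.05
  ((¬r ∨ q) ⊃ p): 0.05 > 0.02, so result = 0.02
  ¬((¬r ∨ q) ⊃ p): Gödel ¬ of 0.02 = 0 (operand ≠ 0)
  (r ⊃ ¬((¬r ∨ q) ⊃ p)): 0.55 > 0, so result = 0
  ¬(r ⊃ ¬((¬r ∨ q) ⊃ p)): Gödel ¬ of 0 = 1 (operand is 0)
  ¬r: Gödel ¬ of 0.55 = 0 (operand ≠ 0)
  (¬r ∧ p) = min(0, 0.02) = 0
  ¬q: Gödel ¬ of 0.05 = 0 (operand ≠ 0)
  (¬q ∧ r) = min(0, 0.55) = 0
  ((¬r ∧ p) ∨ (¬q ∧ r)) = max(0, 0) = 0
  (¬(r ⊃ ¬((¬r ∨ q) ⊃ p)) ∨ ((¬r ∧ p) ∨ (¬q ∧ r))) = max(1, 0) = 1
  Gödel value = 1
Łukasiewicz evaluation:
  ¬r: Łukasiewicz ¬ gives 1 − 0.55 = 0.45
  (¬r ∨ q) = max(0.45, 0.05) = 0.45
  ((¬r ∨ q) ⊃ p): min(1, 1 − 0.45 + 0.02) = 0.57
  ¬((¬r ∨ q) ⊃ p): Łukasiewicz ¬ gives 1 − 0.57 = 0.43
  (r ⊃ ¬((¬r ∨ q) ⊃ p)): min(1, 1 − 0.55 + 0.43) = 0.88
  ¬(r ⊃ ¬((¬r ∨ q) ⊃ p)): Łukasiewicz ¬ gives 1 − 0.88 = 0.12
  ¬r: Łukasiewicz ¬ gives 1 − 0.55 = 0.45
  (¬r ∧ p) = min(0.45, 0.02) = 0.02
  ¬q: Łukasiewicz ¬ gives 1 − 0.05 = 0.95
  (¬q ∧ r) = min(0.95, 0.55) = 0.55
  ((¬r ∧ p) ∨ (¬q ∧ r)) = max(0.02, 0.55) = 0.55
  (¬(r ⊃ ¬((¬r ∨ q) ⊃ p)) ∨ ((¬r ∧ p) ∨ (¬q ∧ r))) = max(0.12, 0.55) = 0.55
  Łukasiewicz value = 0.55
Difference: 1 − 0.55 = 0.45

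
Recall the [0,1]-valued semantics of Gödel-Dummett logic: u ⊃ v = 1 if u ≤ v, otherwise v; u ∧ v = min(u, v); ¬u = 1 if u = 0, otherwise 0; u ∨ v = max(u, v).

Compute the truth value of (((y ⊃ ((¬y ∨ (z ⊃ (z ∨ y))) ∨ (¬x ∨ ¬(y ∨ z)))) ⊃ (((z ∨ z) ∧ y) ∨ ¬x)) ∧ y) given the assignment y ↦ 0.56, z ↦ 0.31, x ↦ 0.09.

0.31

¬y: Gödel ¬ of 0.56 = 0 (operand ≠ 0)
(z ∨ y) = max(0.31, 0.56) = 0.56
(z ⊃ (z ∨ y)): 0.31 ≤ 0.56, so result = 1
(¬y ∨ (z ⊃ (z ∨ y))) = max(0, 1) = 1
¬x: Gödel ¬ of 0.09 = 0 (operand ≠ 0)
(y ∨ z) = max(0.56, 0.31) = 0.56
¬(y ∨ z): Gödel ¬ of 0.56 = 0 (operand ≠ 0)
(¬x ∨ ¬(y ∨ z)) = max(0, 0) = 0
((¬y ∨ (z ⊃ (z ∨ y))) ∨ (¬x ∨ ¬(y ∨ z))) = max(1, 0) = 1
(y ⊃ ((¬y ∨ (z ⊃ (z ∨ y))) ∨ (¬x ∨ ¬(y ∨ z)))): 0.56 ≤ 1, so result = 1
(z ∨ z) = max(0.31, 0.31) = 0.31
((z ∨ z) ∧ y) = min(0.31, 0.56) = 0.31
¬x: Gödel ¬ of 0.09 = 0 (operand ≠ 0)
(((z ∨ z) ∧ y) ∨ ¬x) = max(0.31, 0) = 0.31
((y ⊃ ((¬y ∨ (z ⊃ (z ∨ y))) ∨ (¬x ∨ ¬(y ∨ z)))) ⊃ (((z ∨ z) ∧ y) ∨ ¬x)): 1 > 0.31, so result = 0.31
(((y ⊃ ((¬y ∨ (z ⊃ (z ∨ y))) ∨ (¬x ∨ ¬(y ∨ z)))) ⊃ (((z ∨ z) ∧ y) ∨ ¬x)) ∧ y) = min(0.31, 0.56) = 0.31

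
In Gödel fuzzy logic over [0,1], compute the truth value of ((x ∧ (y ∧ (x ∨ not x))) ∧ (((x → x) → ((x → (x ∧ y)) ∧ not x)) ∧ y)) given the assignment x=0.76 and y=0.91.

0.00

not x: Gödel ¬ of 0.76 = 0 (operand ≠ 0)
(x ∨ not x) = max(0.76, 0) = 0.76
(y ∧ (x ∨ not x)) = min(0.91, 0.76) = 0.76
(x ∧ (y ∧ (x ∨ not x))) = min(0.76, 0.76) = 0.76
(x → x): 0.76 ≤ 0.76, so result = 1
(x ∧ y) = min(0.76, 0.91) = 0.76
(x → (x ∧ y)): 0.76 ≤ 0.76, so result = 1
not x: Gödel ¬ of 0.76 = 0 (operand ≠ 0)
((x → (x ∧ y)) ∧ not x) = min(1, 0) = 0
((x → x) → ((x → (x ∧ y)) ∧ not x)): 1 > 0, so result = 0
(((x → x) → ((x → (x ∧ y)) ∧ not x)) ∧ y) = min(0, 0.91) = 0
((x ∧ (y ∧ (x ∨ not x))) ∧ (((x → x) → ((x → (x ∧ y)) ∧ not x)) ∧ y)) = min(0.76, 0) = 0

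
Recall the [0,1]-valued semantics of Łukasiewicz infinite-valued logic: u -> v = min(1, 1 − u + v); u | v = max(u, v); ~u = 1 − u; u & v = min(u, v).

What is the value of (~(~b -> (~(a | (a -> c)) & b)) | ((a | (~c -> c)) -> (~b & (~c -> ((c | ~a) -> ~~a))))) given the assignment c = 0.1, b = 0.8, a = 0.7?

~b: Łukasiewicz ¬ gives 1 − 0.8 = 0.2
(a -> c): min(1, 1 − 0.7 + 0.1) = 0.4
(a | (a -> c)) = max(0.7, 0.4) = 0.7
~(a | (a -> c)): Łukasiewicz ¬ gives 1 − 0.7 = 0.3
(~(a | (a -> c)) & b) = min(0.3, 0.8) = 0.3
(~b -> (~(a | (a -> c)) & b)): min(1, 1 − 0.2 + 0.3) = 1
~(~b -> (~(a | (a -> c)) & b)): Łukasiewicz ¬ gives 1 − 1 = 0
~c: Łukasiewicz ¬ gives 1 − 0.1 = 0.9
(~c -> c): min(1, 1 − 0.9 + 0.1) = 0.2
(a | (~c -> c)) = max(0.7, 0.2) = 0.7
~b: Łukasiewicz ¬ gives 1 − 0.8 = 0.2
~c: Łukasiewicz ¬ gives 1 − 0.1 = 0.9
~a: Łukasiewicz ¬ gives 1 − 0.7 = 0.3
(c | ~a) = max(0.1, 0.3) = 0.3
~a: Łukasiewicz ¬ gives 1 − 0.7 = 0.3
~~a: Łukasiewicz ¬ gives 1 − 0.3 = 0.7
((c | ~a) -> ~~a): min(1, 1 − 0.3 + 0.7) = 1
(~c -> ((c | ~a) -> ~~a)): min(1, 1 − 0.9 + 1) = 1
(~b & (~c -> ((c | ~a) -> ~~a))) = min(0.2, 1) = 0.2
((a | (~c -> c)) -> (~b & (~c -> ((c | ~a) -> ~~a)))): min(1, 1 − 0.7 + 0.2) = 0.5
(~(~b -> (~(a | (a -> c)) & b)) | ((a | (~c -> c)) -> (~b & (~c -> ((c | ~a) -> ~~a))))) = max(0, 0.5) = 0.5

0.50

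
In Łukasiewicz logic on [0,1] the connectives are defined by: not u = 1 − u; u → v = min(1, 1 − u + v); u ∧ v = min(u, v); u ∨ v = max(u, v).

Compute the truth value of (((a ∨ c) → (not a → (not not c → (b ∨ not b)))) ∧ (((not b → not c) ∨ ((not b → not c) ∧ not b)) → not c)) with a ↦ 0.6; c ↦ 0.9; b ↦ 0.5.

0.50

(a ∨ c) = max(0.6, 0.9) = 0.9
not a: Łukasiewicz ¬ gives 1 − 0.6 = 0.4
not c: Łukasiewicz ¬ gives 1 − 0.9 = 0.1
not not c: Łukasiewicz ¬ gives 1 − 0.1 = 0.9
not b: Łukasiewicz ¬ gives 1 − 0.5 = 0.5
(b ∨ not b) = max(0.5, 0.5) = 0.5
(not not c → (b ∨ not b)): min(1, 1 − 0.9 + 0.5) = 0.6
(not a → (not not c → (b ∨ not b))): min(1, 1 − 0.4 + 0.6) = 1
((a ∨ c) → (not a → (not not c → (b ∨ not b)))): min(1, 1 − 0.9 + 1) = 1
not b: Łukasiewicz ¬ gives 1 − 0.5 = 0.5
not c: Łukasiewicz ¬ gives 1 − 0.9 = 0.1
(not b → not c): min(1, 1 − 0.5 + 0.1) = 0.6
not b: Łukasiewicz ¬ gives 1 − 0.5 = 0.5
not c: Łukasiewicz ¬ gives 1 − 0.9 = 0.1
(not b → not c): min(1, 1 − 0.5 + 0.1) = 0.6
not b: Łukasiewicz ¬ gives 1 − 0.5 = 0.5
((not b → not c) ∧ not b) = min(0.6, 0.5) = 0.5
((not b → not c) ∨ ((not b → not c) ∧ not b)) = max(0.6, 0.5) = 0.6
not c: Łukasiewicz ¬ gives 1 − 0.9 = 0.1
(((not b → not c) ∨ ((not b → not c) ∧ not b)) → not c): min(1, 1 − 0.6 + 0.1) = 0.5
(((a ∨ c) → (not a → (not not c → (b ∨ not b)))) ∧ (((not b → not c) ∨ ((not b → not c) ∧ not b)) → not c)) = min(1, 0.5) = 0.5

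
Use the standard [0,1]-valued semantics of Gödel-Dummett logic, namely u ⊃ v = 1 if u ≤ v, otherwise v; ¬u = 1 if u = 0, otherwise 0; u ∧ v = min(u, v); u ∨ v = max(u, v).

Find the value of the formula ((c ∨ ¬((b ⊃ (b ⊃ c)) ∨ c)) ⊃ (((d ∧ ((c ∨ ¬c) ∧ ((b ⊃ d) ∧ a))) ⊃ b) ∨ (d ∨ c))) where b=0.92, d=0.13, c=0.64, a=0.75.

(b ⊃ c): 0.92 > 0.64, so result = 0.64
(b ⊃ (b ⊃ c)): 0.92 > 0.64, so result = 0.64
((b ⊃ (b ⊃ c)) ∨ c) = max(0.64, 0.64) = 0.64
¬((b ⊃ (b ⊃ c)) ∨ c): Gödel ¬ of 0.64 = 0 (operand ≠ 0)
(c ∨ ¬((b ⊃ (b ⊃ c)) ∨ c)) = max(0.64, 0) = 0.64
¬c: Gödel ¬ of 0.64 = 0 (operand ≠ 0)
(c ∨ ¬c) = max(0.64, 0) = 0.64
(b ⊃ d): 0.92 > 0.13, so result = 0.13
((b ⊃ d) ∧ a) = min(0.13, 0.75) = 0.13
((c ∨ ¬c) ∧ ((b ⊃ d) ∧ a)) = min(0.64, 0.13) = 0.13
(d ∧ ((c ∨ ¬c) ∧ ((b ⊃ d) ∧ a))) = min(0.13, 0.13) = 0.13
((d ∧ ((c ∨ ¬c) ∧ ((b ⊃ d) ∧ a))) ⊃ b): 0.13 ≤ 0.92, so result = 1
(d ∨ c) = max(0.13, 0.64) = 0.64
(((d ∧ ((c ∨ ¬c) ∧ ((b ⊃ d) ∧ a))) ⊃ b) ∨ (d ∨ c)) = max(1, 0.64) = 1
((c ∨ ¬((b ⊃ (b ⊃ c)) ∨ c)) ⊃ (((d ∧ ((c ∨ ¬c) ∧ ((b ⊃ d) ∧ a))) ⊃ b) ∨ (d ∨ c))): 0.64 ≤ 1, so result = 1

1.00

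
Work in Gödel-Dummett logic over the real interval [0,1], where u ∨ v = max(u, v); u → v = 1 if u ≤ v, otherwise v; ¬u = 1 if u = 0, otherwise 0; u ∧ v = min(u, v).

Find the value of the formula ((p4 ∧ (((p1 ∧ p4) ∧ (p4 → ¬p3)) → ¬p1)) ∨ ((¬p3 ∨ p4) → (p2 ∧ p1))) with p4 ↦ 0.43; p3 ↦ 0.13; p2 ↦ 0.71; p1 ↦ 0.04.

0.43

(p1 ∧ p4) = min(0.04, 0.43) = 0.04
¬p3: Gödel ¬ of 0.13 = 0 (operand ≠ 0)
(p4 → ¬p3): 0.43 > 0, so result = 0
((p1 ∧ p4) ∧ (p4 → ¬p3)) = min(0.04, 0) = 0
¬p1: Gödel ¬ of 0.04 = 0 (operand ≠ 0)
(((p1 ∧ p4) ∧ (p4 → ¬p3)) → ¬p1): 0 ≤ 0, so result = 1
(p4 ∧ (((p1 ∧ p4) ∧ (p4 → ¬p3)) → ¬p1)) = min(0.43, 1) = 0.43
¬p3: Gödel ¬ of 0.13 = 0 (operand ≠ 0)
(¬p3 ∨ p4) = max(0, 0.43) = 0.43
(p2 ∧ p1) = min(0.71, 0.04) = 0.04
((¬p3 ∨ p4) → (p2 ∧ p1)): 0.43 > 0.04, so result = 0.04
((p4 ∧ (((p1 ∧ p4) ∧ (p4 → ¬p3)) → ¬p1)) ∨ ((¬p3 ∨ p4) → (p2 ∧ p1))) = max(0.43, 0.04) = 0.43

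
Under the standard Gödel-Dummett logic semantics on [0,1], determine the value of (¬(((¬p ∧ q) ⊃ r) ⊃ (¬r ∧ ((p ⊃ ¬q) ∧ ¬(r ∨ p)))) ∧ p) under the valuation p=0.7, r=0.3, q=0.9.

0.70

¬p: Gödel ¬ of 0.7 = 0 (operand ≠ 0)
(¬p ∧ q) = min(0, 0.9) = 0
((¬p ∧ q) ⊃ r): 0 ≤ 0.3, so result = 1
¬r: Gödel ¬ of 0.3 = 0 (operand ≠ 0)
¬q: Gödel ¬ of 0.9 = 0 (operand ≠ 0)
(p ⊃ ¬q): 0.7 > 0, so result = 0
(r ∨ p) = max(0.3, 0.7) = 0.7
¬(r ∨ p): Gödel ¬ of 0.7 = 0 (operand ≠ 0)
((p ⊃ ¬q) ∧ ¬(r ∨ p)) = min(0, 0) = 0
(¬r ∧ ((p ⊃ ¬q) ∧ ¬(r ∨ p))) = min(0, 0) = 0
(((¬p ∧ q) ⊃ r) ⊃ (¬r ∧ ((p ⊃ ¬q) ∧ ¬(r ∨ p)))): 1 > 0, so result = 0
¬(((¬p ∧ q) ⊃ r) ⊃ (¬r ∧ ((p ⊃ ¬q) ∧ ¬(r ∨ p)))): Gödel ¬ of 0 = 1 (operand is 0)
(¬(((¬p ∧ q) ⊃ r) ⊃ (¬r ∧ ((p ⊃ ¬q) ∧ ¬(r ∨ p)))) ∧ p) = min(1, 0.7) = 0.7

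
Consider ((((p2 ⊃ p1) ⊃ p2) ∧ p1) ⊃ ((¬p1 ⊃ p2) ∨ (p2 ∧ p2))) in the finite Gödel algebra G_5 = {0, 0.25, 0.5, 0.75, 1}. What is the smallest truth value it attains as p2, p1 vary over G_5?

Every assignment gives 1. For instance at p2 = 0, p1 = 0:
  (p2 ⊃ p1): 0 ≤ 0, so result = 1
  ((p2 ⊃ p1) ⊃ p2): 1 > 0, so result = 0
  (((p2 ⊃ p1) ⊃ p2) ∧ p1) = min(0, 0) = 0
  ¬p1: Gödel ¬ of 0 = 1 (operand is 0)
  (¬p1 ⊃ p2): 1 > 0, so result = 0
  (p2 ∧ p2) = min(0, 0) = 0
  ((¬p1 ⊃ p2) ∨ (p2 ∧ p2)) = max(0, 0) = 0
  ((((p2 ⊃ p1) ⊃ p2) ∧ p1) ⊃ ((¬p1 ⊃ p2) ∨ (p2 ∧ p2))): 0 ≤ 0, so result = 1
All 25 assignments give value 1 — the formula is a G_5-tautology.

1.00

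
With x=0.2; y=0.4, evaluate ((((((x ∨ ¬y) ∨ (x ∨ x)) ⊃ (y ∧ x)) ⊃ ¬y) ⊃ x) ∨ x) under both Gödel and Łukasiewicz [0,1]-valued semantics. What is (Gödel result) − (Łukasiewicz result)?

Gödel evaluation:
  ¬y: Gödel ¬ of 0.4 = 0 (operand ≠ 0)
  (x ∨ ¬y) = max(0.2, 0) = 0.2
  (x ∨ x) = max(0.2, 0.2) = 0.2
  ((x ∨ ¬y) ∨ (x ∨ x)) = max(0.2, 0.2) = 0.2
  (y ∧ x) = min(0.4, 0.2) = 0.2
  (((x ∨ ¬y) ∨ (x ∨ x)) ⊃ (y ∧ x)): 0.2 ≤ 0.2, so result = 1
  ¬y: Gödel ¬ of 0.4 = 0 (operand ≠ 0)
  ((((x ∨ ¬y) ∨ (x ∨ x)) ⊃ (y ∧ x)) ⊃ ¬y): 1 > 0, so result = 0
  (((((x ∨ ¬y) ∨ (x ∨ x)) ⊃ (y ∧ x)) ⊃ ¬y) ⊃ x): 0 ≤ 0.2, so result = 1
  ((((((x ∨ ¬y) ∨ (x ∨ x)) ⊃ (y ∧ x)) ⊃ ¬y) ⊃ x) ∨ x) = max(1, 0.2) = 1
  Gödel value = 1
Łukasiewicz evaluation:
  ¬y: Łukasiewicz ¬ gives 1 − 0.4 = 0.6
  (x ∨ ¬y) = max(0.2, 0.6) = 0.6
  (x ∨ x) = max(0.2, 0.2) = 0.2
  ((x ∨ ¬y) ∨ (x ∨ x)) = max(0.6, 0.2) = 0.6
  (y ∧ x) = min(0.4, 0.2) = 0.2
  (((x ∨ ¬y) ∨ (x ∨ x)) ⊃ (y ∧ x)): min(1, 1 − 0.6 + 0.2) = 0.6
  ¬y: Łukasiewicz ¬ gives 1 − 0.4 = 0.6
  ((((x ∨ ¬y) ∨ (x ∨ x)) ⊃ (y ∧ x)) ⊃ ¬y): min(1, 1 − 0.6 + 0.6) = 1
  (((((x ∨ ¬y) ∨ (x ∨ x)) ⊃ (y ∧ x)) ⊃ ¬y) ⊃ x): min(1, 1 − 1 + 0.2) = 0.2
  ((((((x ∨ ¬y) ∨ (x ∨ x)) ⊃ (y ∧ x)) ⊃ ¬y) ⊃ x) ∨ x) = max(0.2, 0.2) = 0.2
  Łukasiewicz value = 0.2
Difference: 1 − 0.2 = 0.80

0.80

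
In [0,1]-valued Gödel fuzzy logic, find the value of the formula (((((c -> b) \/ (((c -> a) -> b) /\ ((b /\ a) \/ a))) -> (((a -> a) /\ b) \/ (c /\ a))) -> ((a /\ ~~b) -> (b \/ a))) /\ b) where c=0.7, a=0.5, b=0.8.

0.80

(c -> b): 0.7 ≤ 0.8, so result = 1
(c -> a): 0.7 > 0.5, so result = 0.5
((c -> a) -> b): 0.5 ≤ 0.8, so result = 1
(b /\ a) = min(0.8, 0.5) = 0.5
((b /\ a) \/ a) = max(0.5, 0.5) = 0.5
(((c -> a) -> b) /\ ((b /\ a) \/ a)) = min(1, 0.5) = 0.5
((c -> b) \/ (((c -> a) -> b) /\ ((b /\ a) \/ a))) = max(1, 0.5) = 1
(a -> a): 0.5 ≤ 0.5, so result = 1
((a -> a) /\ b) = min(1, 0.8) = 0.8
(c /\ a) = min(0.7, 0.5) = 0.5
(((a -> a) /\ b) \/ (c /\ a)) = max(0.8, 0.5) = 0.8
(((c -> b) \/ (((c -> a) -> b) /\ ((b /\ a) \/ a))) -> (((a -> a) /\ b) \/ (c /\ a))): 1 > 0.8, so result = 0.8
~b: Gödel ¬ of 0.8 = 0 (operand ≠ 0)
~~b: Gödel ¬ of 0 = 1 (operand is 0)
(a /\ ~~b) = min(0.5, 1) = 0.5
(b \/ a) = max(0.8, 0.5) = 0.8
((a /\ ~~b) -> (b \/ a)): 0.5 ≤ 0.8, so result = 1
((((c -> b) \/ (((c -> a) -> b) /\ ((b /\ a) \/ a))) -> (((a -> a) /\ b) \/ (c /\ a))) -> ((a /\ ~~b) -> (b \/ a))): 0.8 ≤ 1, so result = 1
(((((c -> b) \/ (((c -> a) -> b) /\ ((b /\ a) \/ a))) -> (((a -> a) /\ b) \/ (c /\ a))) -> ((a /\ ~~b) -> (b \/ a))) /\ b) = min(1, 0.8) = 0.8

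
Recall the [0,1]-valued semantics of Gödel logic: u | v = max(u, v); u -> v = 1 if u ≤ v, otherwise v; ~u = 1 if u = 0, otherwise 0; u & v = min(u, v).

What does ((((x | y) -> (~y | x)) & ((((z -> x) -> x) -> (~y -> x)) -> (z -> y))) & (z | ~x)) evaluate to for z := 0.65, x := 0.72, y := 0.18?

(x | y) = max(0.72, 0.18) = 0.72
~y: Gödel ¬ of 0.18 = 0 (operand ≠ 0)
(~y | x) = max(0, 0.72) = 0.72
((x | y) -> (~y | x)): 0.72 ≤ 0.72, so result = 1
(z -> x): 0.65 ≤ 0.72, so result = 1
((z -> x) -> x): 1 > 0.72, so result = 0.72
~y: Gödel ¬ of 0.18 = 0 (operand ≠ 0)
(~y -> x): 0 ≤ 0.72, so result = 1
(((z -> x) -> x) -> (~y -> x)): 0.72 ≤ 1, so result = 1
(z -> y): 0.65 > 0.18, so result = 0.18
((((z -> x) -> x) -> (~y -> x)) -> (z -> y)): 1 > 0.18, so result = 0.18
(((x | y) -> (~y | x)) & ((((z -> x) -> x) -> (~y -> x)) -> (z -> y))) = min(1, 0.18) = 0.18
~x: Gödel ¬ of 0.72 = 0 (operand ≠ 0)
(z | ~x) = max(0.65, 0) = 0.65
((((x | y) -> (~y | x)) & ((((z -> x) -> x) -> (~y -> x)) -> (z -> y))) & (z | ~x)) = min(0.18, 0.65) = 0.18

0.18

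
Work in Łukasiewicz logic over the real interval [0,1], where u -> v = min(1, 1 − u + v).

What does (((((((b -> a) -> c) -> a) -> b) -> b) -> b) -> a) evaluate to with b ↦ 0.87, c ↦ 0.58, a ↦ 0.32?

0.32

(b -> a): min(1, 1 − 0.87 + 0.32) = 0.45
((b -> a) -> c): min(1, 1 − 0.45 + 0.58) = 1
(((b -> a) -> c) -> a): min(1, 1 − 1 + 0.32) = 0.32
((((b -> a) -> c) -> a) -> b): min(1, 1 − 0.32 + 0.87) = 1
(((((b -> a) -> c) -> a) -> b) -> b): min(1, 1 − 1 + 0.87) = 0.87
((((((b -> a) -> c) -> a) -> b) -> b) -> b): min(1, 1 − 0.87 + 0.87) = 1
(((((((b -> a) -> c) -> a) -> b) -> b) -> b) -> a): min(1, 1 − 1 + 0.32) = 0.32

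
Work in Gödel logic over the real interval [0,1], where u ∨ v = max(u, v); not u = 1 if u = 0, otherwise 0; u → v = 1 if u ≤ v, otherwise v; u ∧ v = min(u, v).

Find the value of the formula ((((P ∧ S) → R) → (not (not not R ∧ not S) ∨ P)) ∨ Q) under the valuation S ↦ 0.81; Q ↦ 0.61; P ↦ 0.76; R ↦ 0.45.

1.00

(P ∧ S) = min(0.76, 0.81) = 0.76
((P ∧ S) → R): 0.76 > 0.45, so result = 0.45
not R: Gödel ¬ of 0.45 = 0 (operand ≠ 0)
not not R: Gödel ¬ of 0 = 1 (operand is 0)
not S: Gödel ¬ of 0.81 = 0 (operand ≠ 0)
(not not R ∧ not S) = min(1, 0) = 0
not (not not R ∧ not S): Gödel ¬ of 0 = 1 (operand is 0)
(not (not not R ∧ not S) ∨ P) = max(1, 0.76) = 1
(((P ∧ S) → R) → (not (not not R ∧ not S) ∨ P)): 0.45 ≤ 1, so result = 1
((((P ∧ S) → R) → (not (not not R ∧ not S) ∨ P)) ∨ Q) = max(1, 0.61) = 1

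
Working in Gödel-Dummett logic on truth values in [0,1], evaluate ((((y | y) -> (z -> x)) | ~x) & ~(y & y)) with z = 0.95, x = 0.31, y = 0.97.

(y | y) = max(0.97, 0.97) = 0.97
(z -> x): 0.95 > 0.31, so result = 0.31
((y | y) -> (z -> x)): 0.97 > 0.31, so result = 0.31
~x: Gödel ¬ of 0.31 = 0 (operand ≠ 0)
(((y | y) -> (z -> x)) | ~x) = max(0.31, 0) = 0.31
(y & y) = min(0.97, 0.97) = 0.97
~(y & y): Gödel ¬ of 0.97 = 0 (operand ≠ 0)
((((y | y) -> (z -> x)) | ~x) & ~(y & y)) = min(0.31, 0) = 0

0.00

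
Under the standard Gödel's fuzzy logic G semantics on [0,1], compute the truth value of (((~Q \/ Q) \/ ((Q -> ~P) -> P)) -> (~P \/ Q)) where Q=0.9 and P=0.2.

~Q: Gödel ¬ of 0.9 = 0 (operand ≠ 0)
(~Q \/ Q) = max(0, 0.9) = 0.9
~P: Gödel ¬ of 0.2 = 0 (operand ≠ 0)
(Q -> ~P): 0.9 > 0, so result = 0
((Q -> ~P) -> P): 0 ≤ 0.2, so result = 1
((~Q \/ Q) \/ ((Q -> ~P) -> P)) = max(0.9, 1) = 1
~P: Gödel ¬ of 0.2 = 0 (operand ≠ 0)
(~P \/ Q) = max(0, 0.9) = 0.9
(((~Q \/ Q) \/ ((Q -> ~P) -> P)) -> (~P \/ Q)): 1 > 0.9, so result = 0.9

0.90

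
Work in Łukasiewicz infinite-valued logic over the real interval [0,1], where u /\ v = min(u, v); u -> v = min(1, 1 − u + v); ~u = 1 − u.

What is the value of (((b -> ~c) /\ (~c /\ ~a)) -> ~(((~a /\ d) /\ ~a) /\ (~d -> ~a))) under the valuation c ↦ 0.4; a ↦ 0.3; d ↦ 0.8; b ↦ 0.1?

~c: Łukasiewicz ¬ gives 1 − 0.4 = 0.6
(b -> ~c): min(1, 1 − 0.1 + 0.6) = 1
~c: Łukasiewicz ¬ gives 1 − 0.4 = 0.6
~a: Łukasiewicz ¬ gives 1 − 0.3 = 0.7
(~c /\ ~a) = min(0.6, 0.7) = 0.6
((b -> ~c) /\ (~c /\ ~a)) = min(1, 0.6) = 0.6
~a: Łukasiewicz ¬ gives 1 − 0.3 = 0.7
(~a /\ d) = min(0.7, 0.8) = 0.7
~a: Łukasiewicz ¬ gives 1 − 0.3 = 0.7
((~a /\ d) /\ ~a) = min(0.7, 0.7) = 0.7
~d: Łukasiewicz ¬ gives 1 − 0.8 = 0.2
~a: Łukasiewicz ¬ gives 1 − 0.3 = 0.7
(~d -> ~a): min(1, 1 − 0.2 + 0.7) = 1
(((~a /\ d) /\ ~a) /\ (~d -> ~a)) = min(0.7, 1) = 0.7
~(((~a /\ d) /\ ~a) /\ (~d -> ~a)): Łukasiewicz ¬ gives 1 − 0.7 = 0.3
(((b -> ~c) /\ (~c /\ ~a)) -> ~(((~a /\ d) /\ ~a) /\ (~d -> ~a))): min(1, 1 − 0.6 + 0.3) = 0.7

0.70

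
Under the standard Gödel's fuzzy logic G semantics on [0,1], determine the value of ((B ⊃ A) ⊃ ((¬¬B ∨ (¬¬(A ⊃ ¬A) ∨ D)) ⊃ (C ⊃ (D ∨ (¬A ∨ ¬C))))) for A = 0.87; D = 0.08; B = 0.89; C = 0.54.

(B ⊃ A): 0.89 > 0.87, so result = 0.87
¬B: Gödel ¬ of 0.89 = 0 (operand ≠ 0)
¬¬B: Gödel ¬ of 0 = 1 (operand is 0)
¬A: Gödel ¬ of 0.87 = 0 (operand ≠ 0)
(A ⊃ ¬A): 0.87 > 0, so result = 0
¬(A ⊃ ¬A): Gödel ¬ of 0 = 1 (operand is 0)
¬¬(A ⊃ ¬A): Gödel ¬ of 1 = 0 (operand ≠ 0)
(¬¬(A ⊃ ¬A) ∨ D) = max(0, 0.08) = 0.08
(¬¬B ∨ (¬¬(A ⊃ ¬A) ∨ D)) = max(1, 0.08) = 1
¬A: Gödel ¬ of 0.87 = 0 (operand ≠ 0)
¬C: Gödel ¬ of 0.54 = 0 (operand ≠ 0)
(¬A ∨ ¬C) = max(0, 0) = 0
(D ∨ (¬A ∨ ¬C)) = max(0.08, 0) = 0.08
(C ⊃ (D ∨ (¬A ∨ ¬C))): 0.54 > 0.08, so result = 0.08
((¬¬B ∨ (¬¬(A ⊃ ¬A) ∨ D)) ⊃ (C ⊃ (D ∨ (¬A ∨ ¬C)))): 1 > 0.08, so result = 0.08
((B ⊃ A) ⊃ ((¬¬B ∨ (¬¬(A ⊃ ¬A) ∨ D)) ⊃ (C ⊃ (D ∨ (¬A ∨ ¬C))))): 0.87 > 0.08, so result = 0.08

0.08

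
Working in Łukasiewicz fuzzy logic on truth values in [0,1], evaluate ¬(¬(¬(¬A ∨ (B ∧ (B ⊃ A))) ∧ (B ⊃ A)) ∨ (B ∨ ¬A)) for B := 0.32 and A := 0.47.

0.47

¬A: Łukasiewicz ¬ gives 1 − 0.47 = 0.53
(B ⊃ A): min(1, 1 − 0.32 + 0.47) = 1
(B ∧ (B ⊃ A)) = min(0.32, 1) = 0.32
(¬A ∨ (B ∧ (B ⊃ A))) = max(0.53, 0.32) = 0.53
¬(¬A ∨ (B ∧ (B ⊃ A))): Łukasiewicz ¬ gives 1 − 0.53 = 0.47
(B ⊃ A): min(1, 1 − 0.32 + 0.47) = 1
(¬(¬A ∨ (B ∧ (B ⊃ A))) ∧ (B ⊃ A)) = min(0.47, 1) = 0.47
¬(¬(¬A ∨ (B ∧ (B ⊃ A))) ∧ (B ⊃ A)): Łukasiewicz ¬ gives 1 − 0.47 = 0.53
¬A: Łukasiewicz ¬ gives 1 − 0.47 = 0.53
(B ∨ ¬A) = max(0.32, 0.53) = 0.53
(¬(¬(¬A ∨ (B ∧ (B ⊃ A))) ∧ (B ⊃ A)) ∨ (B ∨ ¬A)) = max(0.53, 0.53) = 0.53
¬(¬(¬(¬A ∨ (B ∧ (B ⊃ A))) ∧ (B ⊃ A)) ∨ (B ∨ ¬A)): Łukasiewicz ¬ gives 1 − 0.53 = 0.47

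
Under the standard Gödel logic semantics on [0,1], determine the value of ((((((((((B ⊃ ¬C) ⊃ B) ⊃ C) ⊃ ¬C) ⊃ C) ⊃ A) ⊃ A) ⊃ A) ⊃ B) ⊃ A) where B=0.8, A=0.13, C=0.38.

0.13

¬C: Gödel ¬ of 0.38 = 0 (operand ≠ 0)
(B ⊃ ¬C): 0.8 > 0, so result = 0
((B ⊃ ¬C) ⊃ B): 0 ≤ 0.8, so result = 1
(((B ⊃ ¬C) ⊃ B) ⊃ C): 1 > 0.38, so result = 0.38
¬C: Gödel ¬ of 0.38 = 0 (operand ≠ 0)
((((B ⊃ ¬C) ⊃ B) ⊃ C) ⊃ ¬C): 0.38 > 0, so result = 0
(((((B ⊃ ¬C) ⊃ B) ⊃ C) ⊃ ¬C) ⊃ C): 0 ≤ 0.38, so result = 1
((((((B ⊃ ¬C) ⊃ B) ⊃ C) ⊃ ¬C) ⊃ C) ⊃ A): 1 > 0.13, so result = 0.13
(((((((B ⊃ ¬C) ⊃ B) ⊃ C) ⊃ ¬C) ⊃ C) ⊃ A) ⊃ A): 0.13 ≤ 0.13, so result = 1
((((((((B ⊃ ¬C) ⊃ B) ⊃ C) ⊃ ¬C) ⊃ C) ⊃ A) ⊃ A) ⊃ A): 1 > 0.13, so result = 0.13
(((((((((B ⊃ ¬C) ⊃ B) ⊃ C) ⊃ ¬C) ⊃ C) ⊃ A) ⊃ A) ⊃ A) ⊃ B): 0.13 ≤ 0.8, so result = 1
((((((((((B ⊃ ¬C) ⊃ B) ⊃ C) ⊃ ¬C) ⊃ C) ⊃ A) ⊃ A) ⊃ A) ⊃ B) ⊃ A): 1 > 0.13, so result = 0.13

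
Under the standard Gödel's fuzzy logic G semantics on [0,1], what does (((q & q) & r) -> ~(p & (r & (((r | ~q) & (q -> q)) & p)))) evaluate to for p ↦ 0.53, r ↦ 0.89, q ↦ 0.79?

0.00

(q & q) = min(0.79, 0.79) = 0.79
((q & q) & r) = min(0.79, 0.89) = 0.79
~q: Gödel ¬ of 0.79 = 0 (operand ≠ 0)
(r | ~q) = max(0.89, 0) = 0.89
(q -> q): 0.79 ≤ 0.79, so result = 1
((r | ~q) & (q -> q)) = min(0.89, 1) = 0.89
(((r | ~q) & (q -> q)) & p) = min(0.89, 0.53) = 0.53
(r & (((r | ~q) & (q -> q)) & p)) = min(0.89, 0.53) = 0.53
(p & (r & (((r | ~q) & (q -> q)) & p))) = min(0.53, 0.53) = 0.53
~(p & (r & (((r | ~q) & (q -> q)) & p))): Gödel ¬ of 0.53 = 0 (operand ≠ 0)
(((q & q) & r) -> ~(p & (r & (((r | ~q) & (q -> q)) & p)))): 0.79 > 0, so result = 0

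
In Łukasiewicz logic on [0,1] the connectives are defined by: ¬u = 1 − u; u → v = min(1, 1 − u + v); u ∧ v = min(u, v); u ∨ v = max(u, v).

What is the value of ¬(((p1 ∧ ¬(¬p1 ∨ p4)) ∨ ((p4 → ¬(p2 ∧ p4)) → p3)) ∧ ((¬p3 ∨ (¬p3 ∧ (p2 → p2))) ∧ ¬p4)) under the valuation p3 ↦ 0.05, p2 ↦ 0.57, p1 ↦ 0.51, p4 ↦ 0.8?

0.80

¬p1: Łukasiewicz ¬ gives 1 − 0.51 = 0.49
(¬p1 ∨ p4) = max(0.49, 0.8) = 0.8
¬(¬p1 ∨ p4): Łukasiewicz ¬ gives 1 − 0.8 = 0.2
(p1 ∧ ¬(¬p1 ∨ p4)) = min(0.51, 0.2) = 0.2
(p2 ∧ p4) = min(0.57, 0.8) = 0.57
¬(p2 ∧ p4): Łukasiewicz ¬ gives 1 − 0.57 = 0.43
(p4 → ¬(p2 ∧ p4)): min(1, 1 − 0.8 + 0.43) = 0.63
((p4 → ¬(p2 ∧ p4)) → p3): min(1, 1 − 0.63 + 0.05) = 0.42
((p1 ∧ ¬(¬p1 ∨ p4)) ∨ ((p4 → ¬(p2 ∧ p4)) → p3)) = max(0.2, 0.42) = 0.42
¬p3: Łukasiewicz ¬ gives 1 − 0.05 = 0.95
¬p3: Łukasiewicz ¬ gives 1 − 0.05 = 0.95
(p2 → p2): min(1, 1 − 0.57 + 0.57) = 1
(¬p3 ∧ (p2 → p2)) = min(0.95, 1) = 0.95
(¬p3 ∨ (¬p3 ∧ (p2 → p2))) = max(0.95, 0.95) = 0.95
¬p4: Łukasiewicz ¬ gives 1 − 0.8 = 0.2
((¬p3 ∨ (¬p3 ∧ (p2 → p2))) ∧ ¬p4) = min(0.95, 0.2) = 0.2
(((p1 ∧ ¬(¬p1 ∨ p4)) ∨ ((p4 → ¬(p2 ∧ p4)) → p3)) ∧ ((¬p3 ∨ (¬p3 ∧ (p2 → p2))) ∧ ¬p4)) = min(0.42, 0.2) = 0.2
¬(((p1 ∧ ¬(¬p1 ∨ p4)) ∨ ((p4 → ¬(p2 ∧ p4)) → p3)) ∧ ((¬p3 ∨ (¬p3 ∧ (p2 → p2))) ∧ ¬p4)): Łukasiewicz ¬ gives 1 − 0.2 = 0.8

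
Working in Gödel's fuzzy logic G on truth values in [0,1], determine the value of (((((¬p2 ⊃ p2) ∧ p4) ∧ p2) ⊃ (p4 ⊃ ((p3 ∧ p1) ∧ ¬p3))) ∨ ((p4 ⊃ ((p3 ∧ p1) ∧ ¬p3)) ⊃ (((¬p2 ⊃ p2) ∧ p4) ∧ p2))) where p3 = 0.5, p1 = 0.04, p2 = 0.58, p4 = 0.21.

¬p2: Gödel ¬ of 0.58 = 0 (operand ≠ 0)
(¬p2 ⊃ p2): 0 ≤ 0.58, so result = 1
((¬p2 ⊃ p2) ∧ p4) = min(1, 0.21) = 0.21
(((¬p2 ⊃ p2) ∧ p4) ∧ p2) = min(0.21, 0.58) = 0.21
(p3 ∧ p1) = min(0.5, 0.04) = 0.04
¬p3: Gödel ¬ of 0.5 = 0 (operand ≠ 0)
((p3 ∧ p1) ∧ ¬p3) = min(0.04, 0) = 0
(p4 ⊃ ((p3 ∧ p1) ∧ ¬p3)): 0.21 > 0, so result = 0
((((¬p2 ⊃ p2) ∧ p4) ∧ p2) ⊃ (p4 ⊃ ((p3 ∧ p1) ∧ ¬p3))): 0.21 > 0, so result = 0
(p3 ∧ p1) = min(0.5, 0.04) = 0.04
¬p3: Gödel ¬ of 0.5 = 0 (operand ≠ 0)
((p3 ∧ p1) ∧ ¬p3) = min(0.04, 0) = 0
(p4 ⊃ ((p3 ∧ p1) ∧ ¬p3)): 0.21 > 0, so result = 0
¬p2: Gödel ¬ of 0.58 = 0 (operand ≠ 0)
(¬p2 ⊃ p2): 0 ≤ 0.58, so result = 1
((¬p2 ⊃ p2) ∧ p4) = min(1, 0.21) = 0.21
(((¬p2 ⊃ p2) ∧ p4) ∧ p2) = min(0.21, 0.58) = 0.21
((p4 ⊃ ((p3 ∧ p1) ∧ ¬p3)) ⊃ (((¬p2 ⊃ p2) ∧ p4) ∧ p2)): 0 ≤ 0.21, so result = 1
(((((¬p2 ⊃ p2) ∧ p4) ∧ p2) ⊃ (p4 ⊃ ((p3 ∧ p1) ∧ ¬p3))) ∨ ((p4 ⊃ ((p3 ∧ p1) ∧ ¬p3)) ⊃ (((¬p2 ⊃ p2) ∧ p4) ∧ p2))) = max(0, 1) = 1

1.00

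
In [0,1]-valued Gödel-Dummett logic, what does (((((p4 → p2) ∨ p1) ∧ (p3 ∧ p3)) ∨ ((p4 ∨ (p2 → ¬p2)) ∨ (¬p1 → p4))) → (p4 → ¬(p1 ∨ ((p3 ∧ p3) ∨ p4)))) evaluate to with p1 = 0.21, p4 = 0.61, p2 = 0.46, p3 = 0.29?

(p4 → p2): 0.61 > 0.46, so result = 0.46
((p4 → p2) ∨ p1) = max(0.46, 0.21) = 0.46
(p3 ∧ p3) = min(0.29, 0.29) = 0.29
(((p4 → p2) ∨ p1) ∧ (p3 ∧ p3)) = min(0.46, 0.29) = 0.29
¬p2: Gödel ¬ of 0.46 = 0 (operand ≠ 0)
(p2 → ¬p2): 0.46 > 0, so result = 0
(p4 ∨ (p2 → ¬p2)) = max(0.61, 0) = 0.61
¬p1: Gödel ¬ of 0.21 = 0 (operand ≠ 0)
(¬p1 → p4): 0 ≤ 0.61, so result = 1
((p4 ∨ (p2 → ¬p2)) ∨ (¬p1 → p4)) = max(0.61, 1) = 1
((((p4 → p2) ∨ p1) ∧ (p3 ∧ p3)) ∨ ((p4 ∨ (p2 → ¬p2)) ∨ (¬p1 → p4))) = max(0.29, 1) = 1
(p3 ∧ p3) = min(0.29, 0.29) = 0.29
((p3 ∧ p3) ∨ p4) = max(0.29, 0.61) = 0.61
(p1 ∨ ((p3 ∧ p3) ∨ p4)) = max(0.21, 0.61) = 0.61
¬(p1 ∨ ((p3 ∧ p3) ∨ p4)): Gödel ¬ of 0.61 = 0 (operand ≠ 0)
(p4 → ¬(p1 ∨ ((p3 ∧ p3) ∨ p4))): 0.61 > 0, so result = 0
(((((p4 → p2) ∨ p1) ∧ (p3 ∧ p3)) ∨ ((p4 ∨ (p2 → ¬p2)) ∨ (¬p1 → p4))) → (p4 → ¬(p1 ∨ ((p3 ∧ p3) ∨ p4)))): 1 > 0, so result = 0

0.00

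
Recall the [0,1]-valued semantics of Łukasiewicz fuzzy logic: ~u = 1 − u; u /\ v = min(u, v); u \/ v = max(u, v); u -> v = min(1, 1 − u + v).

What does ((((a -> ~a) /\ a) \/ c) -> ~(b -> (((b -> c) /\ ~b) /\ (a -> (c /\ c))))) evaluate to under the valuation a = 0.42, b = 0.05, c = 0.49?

0.51

~a: Łukasiewicz ¬ gives 1 − 0.42 = 0.58
(a -> ~a): min(1, 1 − 0.42 + 0.58) = 1
((a -> ~a) /\ a) = min(1, 0.42) = 0.42
(((a -> ~a) /\ a) \/ c) = max(0.42, 0.49) = 0.49
(b -> c): min(1, 1 − 0.05 + 0.49) = 1
~b: Łukasiewicz ¬ gives 1 − 0.05 = 0.95
((b -> c) /\ ~b) = min(1, 0.95) = 0.95
(c /\ c) = min(0.49, 0.49) = 0.49
(a -> (c /\ c)): min(1, 1 − 0.42 + 0.49) = 1
(((b -> c) /\ ~b) /\ (a -> (c /\ c))) = min(0.95, 1) = 0.95
(b -> (((b -> c) /\ ~b) /\ (a -> (c /\ c)))): min(1, 1 − 0.05 + 0.95) = 1
~(b -> (((b -> c) /\ ~b) /\ (a -> (c /\ c)))): Łukasiewicz ¬ gives 1 − 1 = 0
((((a -> ~a) /\ a) \/ c) -> ~(b -> (((b -> c) /\ ~b) /\ (a -> (c /\ c))))): min(1, 1 − 0.49 + 0) = 0.51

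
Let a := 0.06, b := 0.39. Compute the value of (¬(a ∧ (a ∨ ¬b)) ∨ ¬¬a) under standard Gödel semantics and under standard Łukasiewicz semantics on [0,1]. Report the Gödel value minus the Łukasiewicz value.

Gödel evaluation:
  ¬b: Gödel ¬ of 0.39 = 0 (operand ≠ 0)
  (a ∨ ¬b) = max(0.06, 0) = 0.06
  (a ∧ (a ∨ ¬b)) = min(0.06, 0.06) = 0.06
  ¬(a ∧ (a ∨ ¬b)): Gödel ¬ of 0.06 = 0 (operand ≠ 0)
  ¬a: Gödel ¬ of 0.06 = 0 (operand ≠ 0)
  ¬¬a: Gödel ¬ of 0 = 1 (operand is 0)
  (¬(a ∧ (a ∨ ¬b)) ∨ ¬¬a) = max(0, 1) = 1
  Gödel value = 1
Łukasiewicz evaluation:
  ¬b: Łukasiewicz ¬ gives 1 − 0.39 = 0.61
  (a ∨ ¬b) = max(0.06, 0.61) = 0.61
  (a ∧ (a ∨ ¬b)) = min(0.06, 0.61) = 0.06
  ¬(a ∧ (a ∨ ¬b)): Łukasiewicz ¬ gives 1 − 0.06 = 0.94
  ¬a: Łukasiewicz ¬ gives 1 − 0.06 = 0.94
  ¬¬a: Łukasiewicz ¬ gives 1 − 0.94 = 0.06
  (¬(a ∧ (a ∨ ¬b)) ∨ ¬¬a) = max(0.94, 0.06) = 0.94
  Łukasiewicz value = 0.94
Difference: 1 − 0.94 = 0.06

0.06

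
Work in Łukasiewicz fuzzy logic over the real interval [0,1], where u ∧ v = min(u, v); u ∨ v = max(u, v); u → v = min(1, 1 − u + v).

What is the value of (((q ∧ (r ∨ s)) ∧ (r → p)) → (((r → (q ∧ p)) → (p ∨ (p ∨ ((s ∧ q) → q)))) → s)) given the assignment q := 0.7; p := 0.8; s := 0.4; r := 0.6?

(r ∨ s) = max(0.6, 0.4) = 0.6
(q ∧ (r ∨ s)) = min(0.7, 0.6) = 0.6
(r → p): min(1, 1 − 0.6 + 0.8) = 1
((q ∧ (r ∨ s)) ∧ (r → p)) = min(0.6, 1) = 0.6
(q ∧ p) = min(0.7, 0.8) = 0.7
(r → (q ∧ p)): min(1, 1 − 0.6 + 0.7) = 1
(s ∧ q) = min(0.4, 0.7) = 0.4
((s ∧ q) → q): min(1, 1 − 0.4 + 0.7) = 1
(p ∨ ((s ∧ q) → q)) = max(0.8, 1) = 1
(p ∨ (p ∨ ((s ∧ q) → q))) = max(0.8, 1) = 1
((r → (q ∧ p)) → (p ∨ (p ∨ ((s ∧ q) → q)))): min(1, 1 − 1 + 1) = 1
(((r → (q ∧ p)) → (p ∨ (p ∨ ((s ∧ q) → q)))) → s): min(1, 1 − 1 + 0.4) = 0.4
(((q ∧ (r ∨ s)) ∧ (r → p)) → (((r → (q ∧ p)) → (p ∨ (p ∨ ((s ∧ q) → q)))) → s)): min(1, 1 − 0.6 + 0.4) = 0.8

0.80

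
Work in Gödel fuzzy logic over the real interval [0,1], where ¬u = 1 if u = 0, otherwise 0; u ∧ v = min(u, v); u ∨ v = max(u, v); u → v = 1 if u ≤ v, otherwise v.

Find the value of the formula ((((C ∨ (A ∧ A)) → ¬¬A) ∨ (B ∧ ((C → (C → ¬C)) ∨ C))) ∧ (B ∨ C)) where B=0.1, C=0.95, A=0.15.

0.95

(A ∧ A) = min(0.15, 0.15) = 0.15
(C ∨ (A ∧ A)) = max(0.95, 0.15) = 0.95
¬A: Gödel ¬ of 0.15 = 0 (operand ≠ 0)
¬¬A: Gödel ¬ of 0 = 1 (operand is 0)
((C ∨ (A ∧ A)) → ¬¬A): 0.95 ≤ 1, so result = 1
¬C: Gödel ¬ of 0.95 = 0 (operand ≠ 0)
(C → ¬C): 0.95 > 0, so result = 0
(C → (C → ¬C)): 0.95 > 0, so result = 0
((C → (C → ¬C)) ∨ C) = max(0, 0.95) = 0.95
(B ∧ ((C → (C → ¬C)) ∨ C)) = min(0.1, 0.95) = 0.1
(((C ∨ (A ∧ A)) → ¬¬A) ∨ (B ∧ ((C → (C → ¬C)) ∨ C))) = max(1, 0.1) = 1
(B ∨ C) = max(0.1, 0.95) = 0.95
((((C ∨ (A ∧ A)) → ¬¬A) ∨ (B ∧ ((C → (C → ¬C)) ∨ C))) ∧ (B ∨ C)) = min(1, 0.95) = 0.95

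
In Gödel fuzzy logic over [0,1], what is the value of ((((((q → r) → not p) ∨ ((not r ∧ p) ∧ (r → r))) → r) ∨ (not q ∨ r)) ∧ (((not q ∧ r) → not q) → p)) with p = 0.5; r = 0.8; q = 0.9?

0.50

(q → r): 0.9 > 0.8, so result = 0.8
not p: Gödel ¬ of 0.5 = 0 (operand ≠ 0)
((q → r) → not p): 0.8 > 0, so result = 0
not r: Gödel ¬ of 0.8 = 0 (operand ≠ 0)
(not r ∧ p) = min(0, 0.5) = 0
(r → r): 0.8 ≤ 0.8, so result = 1
((not r ∧ p) ∧ (r → r)) = min(0, 1) = 0
(((q → r) → not p) ∨ ((not r ∧ p) ∧ (r → r))) = max(0, 0) = 0
((((q → r) → not p) ∨ ((not r ∧ p) ∧ (r → r))) → r): 0 ≤ 0.8, so result = 1
not q: Gödel ¬ of 0.9 = 0 (operand ≠ 0)
(not q ∨ r) = max(0, 0.8) = 0.8
(((((q → r) → not p) ∨ ((not r ∧ p) ∧ (r → r))) → r) ∨ (not q ∨ r)) = max(1, 0.8) = 1
not q: Gödel ¬ of 0.9 = 0 (operand ≠ 0)
(not q ∧ r) = min(0, 0.8) = 0
not q: Gödel ¬ of 0.9 = 0 (operand ≠ 0)
((not q ∧ r) → not q): 0 ≤ 0, so result = 1
(((not q ∧ r) → not q) → p): 1 > 0.5, so result = 0.5
((((((q → r) → not p) ∨ ((not r ∧ p) ∧ (r → r))) → r) ∨ (not q ∨ r)) ∧ (((not q ∧ r) → not q) → p)) = min(1, 0.5) = 0.5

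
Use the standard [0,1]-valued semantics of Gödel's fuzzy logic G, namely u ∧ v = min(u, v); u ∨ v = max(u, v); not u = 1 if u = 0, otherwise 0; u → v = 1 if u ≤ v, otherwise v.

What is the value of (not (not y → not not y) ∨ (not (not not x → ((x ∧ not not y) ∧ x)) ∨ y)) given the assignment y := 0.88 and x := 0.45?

not y: Gödel ¬ of 0.88 = 0 (operand ≠ 0)
not y: Gödel ¬ of 0.88 = 0 (operand ≠ 0)
not not y: Gödel ¬ of 0 = 1 (operand is 0)
(not y → not not y): 0 ≤ 1, so result = 1
not (not y → not not y): Gödel ¬ of 1 = 0 (operand ≠ 0)
not x: Gödel ¬ of 0.45 = 0 (operand ≠ 0)
not not x: Gödel ¬ of 0 = 1 (operand is 0)
not y: Gödel ¬ of 0.88 = 0 (operand ≠ 0)
not not y: Gödel ¬ of 0 = 1 (operand is 0)
(x ∧ not not y) = min(0.45, 1) = 0.45
((x ∧ not not y) ∧ x) = min(0.45, 0.45) = 0.45
(not not x → ((x ∧ not not y) ∧ x)): 1 > 0.45, so result = 0.45
not (not not x → ((x ∧ not not y) ∧ x)): Gödel ¬ of 0.45 = 0 (operand ≠ 0)
(not (not not x → ((x ∧ not not y) ∧ x)) ∨ y) = max(0, 0.88) = 0.88
(not (not y → not not y) ∨ (not (not not x → ((x ∧ not not y) ∧ x)) ∨ y)) = max(0, 0.88) = 0.88

0.88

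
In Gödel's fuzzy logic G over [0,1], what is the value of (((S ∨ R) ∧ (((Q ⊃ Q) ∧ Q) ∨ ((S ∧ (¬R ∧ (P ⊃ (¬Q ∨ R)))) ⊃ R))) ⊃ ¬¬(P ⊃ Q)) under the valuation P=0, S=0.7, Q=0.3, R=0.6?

1.00

(S ∨ R) = max(0.7, 0.6) = 0.7
(Q ⊃ Q): 0.3 ≤ 0.3, so result = 1
((Q ⊃ Q) ∧ Q) = min(1, 0.3) = 0.3
¬R: Gödel ¬ of 0.6 = 0 (operand ≠ 0)
¬Q: Gödel ¬ of 0.3 = 0 (operand ≠ 0)
(¬Q ∨ R) = max(0, 0.6) = 0.6
(P ⊃ (¬Q ∨ R)): 0 ≤ 0.6, so result = 1
(¬R ∧ (P ⊃ (¬Q ∨ R))) = min(0, 1) = 0
(S ∧ (¬R ∧ (P ⊃ (¬Q ∨ R)))) = min(0.7, 0) = 0
((S ∧ (¬R ∧ (P ⊃ (¬Q ∨ R)))) ⊃ R): 0 ≤ 0.6, so result = 1
(((Q ⊃ Q) ∧ Q) ∨ ((S ∧ (¬R ∧ (P ⊃ (¬Q ∨ R)))) ⊃ R)) = max(0.3, 1) = 1
((S ∨ R) ∧ (((Q ⊃ Q) ∧ Q) ∨ ((S ∧ (¬R ∧ (P ⊃ (¬Q ∨ R)))) ⊃ R))) = min(0.7, 1) = 0.7
(P ⊃ Q): 0 ≤ 0.3, so result = 1
¬(P ⊃ Q): Gödel ¬ of 1 = 0 (operand ≠ 0)
¬¬(P ⊃ Q): Gödel ¬ of 0 = 1 (operand is 0)
(((S ∨ R) ∧ (((Q ⊃ Q) ∧ Q) ∨ ((S ∧ (¬R ∧ (P ⊃ (¬Q ∨ R)))) ⊃ R))) ⊃ ¬¬(P ⊃ Q)): 0.7 ≤ 1, so result = 1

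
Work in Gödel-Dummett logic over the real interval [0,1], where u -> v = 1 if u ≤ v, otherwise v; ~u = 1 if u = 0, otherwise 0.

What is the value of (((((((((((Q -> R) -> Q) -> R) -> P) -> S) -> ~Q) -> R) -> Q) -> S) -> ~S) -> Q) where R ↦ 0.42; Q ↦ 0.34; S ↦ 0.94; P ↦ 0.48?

1.00

(Q -> R): 0.34 ≤ 0.42, so result = 1
((Q -> R) -> Q): 1 > 0.34, so result = 0.34
(((Q -> R) -> Q) -> R): 0.34 ≤ 0.42, so result = 1
((((Q -> R) -> Q) -> R) -> P): 1 > 0.48, so result = 0.48
(((((Q -> R) -> Q) -> R) -> P) -> S): 0.48 ≤ 0.94, so result = 1
~Q: Gödel ¬ of 0.34 = 0 (operand ≠ 0)
((((((Q -> R) -> Q) -> R) -> P) -> S) -> ~Q): 1 > 0, so result = 0
(((((((Q -> R) -> Q) -> R) -> P) -> S) -> ~Q) -> R): 0 ≤ 0.42, so result = 1
((((((((Q -> R) -> Q) -> R) -> P) -> S) -> ~Q) -> R) -> Q): 1 > 0.34, so result = 0.34
(((((((((Q -> R) -> Q) -> R) -> P) -> S) -> ~Q) -> R) -> Q) -> S): 0.34 ≤ 0.94, so result = 1
~S: Gödel ¬ of 0.94 = 0 (operand ≠ 0)
((((((((((Q -> R) -> Q) -> R) -> P) -> S) -> ~Q) -> R) -> Q) -> S) -> ~S): 1 > 0, so result = 0
(((((((((((Q -> R) -> Q) -> R) -> P) -> S) -> ~Q) -> R) -> Q) -> S) -> ~S) -> Q): 0 ≤ 0.34, so result = 1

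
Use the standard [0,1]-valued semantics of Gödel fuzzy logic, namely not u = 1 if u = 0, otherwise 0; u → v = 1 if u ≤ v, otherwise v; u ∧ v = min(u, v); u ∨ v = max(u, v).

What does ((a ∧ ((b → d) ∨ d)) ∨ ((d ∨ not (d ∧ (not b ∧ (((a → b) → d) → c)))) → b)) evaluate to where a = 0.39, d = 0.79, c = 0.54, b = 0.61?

(b → d): 0.61 ≤ 0.79, so result = 1
((b → d) ∨ d) = max(1, 0.79) = 1
(a ∧ ((b → d) ∨ d)) = min(0.39, 1) = 0.39
not b: Gödel ¬ of 0.61 = 0 (operand ≠ 0)
(a → b): 0.39 ≤ 0.61, so result = 1
((a → b) → d): 1 > 0.79, so result = 0.79
(((a → b) → d) → c): 0.79 > 0.54, so result = 0.54
(not b ∧ (((a → b) → d) → c)) = min(0, 0.54) = 0
(d ∧ (not b ∧ (((a → b) → d) → c))) = min(0.79, 0) = 0
not (d ∧ (not b ∧ (((a → b) → d) → c))): Gödel ¬ of 0 = 1 (operand is 0)
(d ∨ not (d ∧ (not b ∧ (((a → b) → d) → c)))) = max(0.79, 1) = 1
((d ∨ not (d ∧ (not b ∧ (((a → b) → d) → c)))) → b): 1 > 0.61, so result = 0.61
((a ∧ ((b → d) ∨ d)) ∨ ((d ∨ not (d ∧ (not b ∧ (((a → b) → d) → c)))) → b)) = max(0.39, 0.61) = 0.61

0.61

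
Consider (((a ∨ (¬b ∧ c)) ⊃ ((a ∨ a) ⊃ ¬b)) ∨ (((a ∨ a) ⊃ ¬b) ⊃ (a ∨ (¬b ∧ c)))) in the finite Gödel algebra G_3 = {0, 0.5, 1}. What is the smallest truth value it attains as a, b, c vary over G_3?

Every assignment gives 1. For instance at a = 0, b = 0, c = 0:
  ¬b: Gödel ¬ of 0 = 1 (operand is 0)
  (¬b ∧ c) = min(1, 0) = 0
  (a ∨ (¬b ∧ c)) = max(0, 0) = 0
  (a ∨ a) = max(0, 0) = 0
  ¬b: Gödel ¬ of 0 = 1 (operand is 0)
  ((a ∨ a) ⊃ ¬b): 0 ≤ 1, so result = 1
  ((a ∨ (¬b ∧ c)) ⊃ ((a ∨ a) ⊃ ¬b)): 0 ≤ 1, so result = 1
  (a ∨ a) = max(0, 0) = 0
  ¬b: Gödel ¬ of 0 = 1 (operand is 0)
  ((a ∨ a) ⊃ ¬b): 0 ≤ 1, so result = 1
  ¬b: Gödel ¬ of 0 = 1 (operand is 0)
  (¬b ∧ c) = min(1, 0) = 0
  (a ∨ (¬b ∧ c)) = max(0, 0) = 0
  (((a ∨ a) ⊃ ¬b) ⊃ (a ∨ (¬b ∧ c))): 1 > 0, so result = 0
  (((a ∨ (¬b ∧ c)) ⊃ ((a ∨ a) ⊃ ¬b)) ∨ (((a ∨ a) ⊃ ¬b) ⊃ (a ∨ (¬b ∧ c)))) = max(1, 0) = 1
All 27 assignments give value 1 — the formula is a G_3-tautology.

1.00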